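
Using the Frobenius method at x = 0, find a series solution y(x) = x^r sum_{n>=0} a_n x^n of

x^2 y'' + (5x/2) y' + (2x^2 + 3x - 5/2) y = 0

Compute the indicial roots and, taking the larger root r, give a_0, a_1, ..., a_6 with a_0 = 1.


Write in Frobenius form y'' + (p(x)/x) y' + (q(x)/x^2) y = 0:
  p(x) = 5/2,  q(x) = 2x^2 + 3x - 5/2.
Indicial equation: r(r-1) + (5/2) r + (-5/2) = 0 -> roots r_1 = 1, r_2 = -5/2.
Take r = r_1 = 1. Let y(x) = x^r sum_{n>=0} a_n x^n with a_0 = 1.
Substitute y = x^r sum a_n x^n and match x^{r+n}. The recurrence is
  D(n) a_n + 3 a_{n-1} + 2 a_{n-2} = 0,  where D(n) = (r+n)(r+n-1) + (5/2)(r+n) + (-5/2).
  a_n = [-3 a_{n-1} - 2 a_{n-2}] / D(n).
Since the indicial polynomial factors as (r - r_1)(r - r_2), D(n) = (r_1 + n - r_1)(r_1 + n - r_2) = n(n + 7/2).
Evaluating step by step (a_0 = 1):
  n = 1: D(1) = 1(1 + 7/2) = 9/2; numerator = -3(1) = -3; a_1 = (-3)/(9/2) = -2/3
  n = 2: D(2) = 2(2 + 7/2) = 11; numerator = -3(-2/3) - 2(1) = 0; a_2 = (0)/(11) = 0
  n = 3: D(3) = 3(3 + 7/2) = 39/2; numerator = -3(0) - 2(-2/3) = 4/3; a_3 = (4/3)/(39/2) = 8/117
  n = 4: D(4) = 4(4 + 7/2) = 30; numerator = -3(8/117) - 2(0) = -8/39; a_4 = (-8/39)/(30) = -4/585
  n = 5: D(5) = 5(5 + 7/2) = 85/2; numerator = -3(-4/585) - 2(8/117) = -68/585; a_5 = (-68/585)/(85/2) = -8/2925
  n = 6: D(6) = 6(6 + 7/2) = 57; numerator = -3(-8/2925) - 2(-4/585) = 64/2925; a_6 = (64/2925)/(57) = 64/166725

r = 1; a_0 = 1; a_1 = -2/3; a_2 = 0; a_3 = 8/117; a_4 = -4/585; a_5 = -8/2925; a_6 = 64/166725


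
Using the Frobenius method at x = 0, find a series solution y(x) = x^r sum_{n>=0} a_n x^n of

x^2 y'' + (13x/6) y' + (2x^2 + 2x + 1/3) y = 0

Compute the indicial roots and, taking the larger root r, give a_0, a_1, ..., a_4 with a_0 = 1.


Write in Frobenius form y'' + (p(x)/x) y' + (q(x)/x^2) y = 0:
  p(x) = 13/6,  q(x) = 2x^2 + 2x + 1/3.
Indicial equation: r(r-1) + (13/6) r + (1/3) = 0 -> roots r_1 = -1/2, r_2 = -2/3.
Take r = r_1 = -1/2. Let y(x) = x^r sum_{n>=0} a_n x^n with a_0 = 1.
Substitute y = x^r sum a_n x^n and match x^{r+n}. The recurrence is
  D(n) a_n + 2 a_{n-1} + 2 a_{n-2} = 0,  where D(n) = (r+n)(r+n-1) + (13/6)(r+n) + (1/3).
  a_n = [-2 a_{n-1} - 2 a_{n-2}] / D(n).
Since the indicial polynomial factors as (r - r_1)(r - r_2), D(n) = (r_1 + n - r_1)(r_1 + n - r_2) = n(n + 1/6).
Evaluating step by step (a_0 = 1):
  n = 1: D(1) = 1(1 + 1/6) = 7/6; numerator = -2(1) = -2; a_1 = (-2)/(7/6) = -12/7
  n = 2: D(2) = 2(2 + 1/6) = 13/3; numerator = -2(-12/7) - 2(1) = 10/7; a_2 = (10/7)/(13/3) = 30/91
  n = 3: D(3) = 3(3 + 1/6) = 19/2; numerator = -2(30/91) - 2(-12/7) = 36/13; a_3 = (36/13)/(19/2) = 72/247
  n = 4: D(4) = 4(4 + 1/6) = 50/3; numerator = -2(72/247) - 2(30/91) = -2148/1729; a_4 = (-2148/1729)/(50/3) = -3222/43225

r = -1/2; a_0 = 1; a_1 = -12/7; a_2 = 30/91; a_3 = 72/247; a_4 = -3222/43225


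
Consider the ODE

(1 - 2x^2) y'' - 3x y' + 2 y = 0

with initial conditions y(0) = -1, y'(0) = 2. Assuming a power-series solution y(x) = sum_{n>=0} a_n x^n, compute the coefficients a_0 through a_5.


Ansatz: y(x) = sum_{n>=0} a_n x^n, so y'(x) = sum_{n>=1} n a_n x^(n-1) and y''(x) = sum_{n>=2} n(n-1) a_n x^(n-2).
Substitute into P(x) y'' + Q(x) y' + R(x) y = 0 with P(x) = 1 - 2x^2, Q(x) = -3x, R(x) = 2, and match powers of x.
Initial conditions: a_0 = -1, a_1 = 2.
Setting the coefficient of each power of x to zero and solving order by order (substituting the coefficients already found):
  x^0: 2 a_2 + 2 a_0 = 0  ->  2 a_2 = -2 a_0 = 2  ->  a_2 = 1
  x^1: 6 a_3 - a_1 = 0  ->  6 a_3 = a_1 = 2  ->  a_3 = 1/3
  x^2: 12 a_4 - 8 a_2 = 0  ->  12 a_4 = 8 a_2 = 8  ->  a_4 = 2/3
  x^3: 20 a_5 - 19 a_3 = 0  ->  20 a_5 = 19 a_3 = 19/3  ->  a_5 = 19/60
Truncated series: y(x) = -1 + 2 x + x^2 + (1/3) x^3 + (2/3) x^4 + (19/60) x^5 + O(x^6).

a_0 = -1; a_1 = 2; a_2 = 1; a_3 = 1/3; a_4 = 2/3; a_5 = 19/60


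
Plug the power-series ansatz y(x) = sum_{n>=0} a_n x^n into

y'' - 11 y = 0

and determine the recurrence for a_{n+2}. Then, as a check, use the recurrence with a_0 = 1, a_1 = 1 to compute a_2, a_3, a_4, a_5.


Substitute y = sum_n a_n x^n into y'' + (const) y = 0.
y''(x) = sum_{n>=0} (n+2)(n+1) a_{n+2} x^n.
The ODE becomes sum_n [(n+2)(n+1) a_{n+2} - 11 a_n] x^n = 0.
Setting each coefficient to zero gives the recurrence:
  (n+2)(n+1) a_{n+2} - 11 a_n = 0,
  a_{n+2} = 11 / ((n+1)(n+2)) a_n.

Check with a_0 = 1, a_1 = 1 (apply the recurrence for n = 0, 1, 2, 3): a_0 = 1, a_1 = 1, a_2 = 11/2, a_3 = 11/6, a_4 = 121/24, a_5 = 121/120.

a_{n+2} = 11/((n+1)(n+2)) * a_n; check: a_0 = 1, a_1 = 1, a_2 = 11/2, a_3 = 11/6, a_4 = 121/24, a_5 = 121/120


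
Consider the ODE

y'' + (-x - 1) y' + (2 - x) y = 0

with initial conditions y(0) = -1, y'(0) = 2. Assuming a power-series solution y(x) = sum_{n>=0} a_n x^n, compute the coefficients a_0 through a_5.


Ansatz: y(x) = sum_{n>=0} a_n x^n, so y'(x) = sum_{n>=1} n a_n x^(n-1) and y''(x) = sum_{n>=2} n(n-1) a_n x^(n-2).
Substitute into P(x) y'' + Q(x) y' + R(x) y = 0 with P(x) = 1, Q(x) = -x - 1, R(x) = 2 - x, and match powers of x.
Initial conditions: a_0 = -1, a_1 = 2.
Setting the coefficient of each power of x to zero and solving order by order (substituting the coefficients already found):
  x^0: 2 a_2 - a_1 + 2 a_0 = 0  ->  2 a_2 = a_1 - 2 a_0 = 4  ->  a_2 = 2
  x^1: 6 a_3 - 2 a_2 + a_1 - a_0 = 0  ->  6 a_3 = 2 a_2 - a_1 + a_0 = 1  ->  a_3 = 1/6
  x^2: 12 a_4 - 3 a_3 - a_1 = 0  ->  12 a_4 = 3 a_3 + a_1 = 5/2  ->  a_4 = 5/24
  x^3: 20 a_5 - 4 a_4 - a_3 - a_2 = 0  ->  20 a_5 = 4 a_4 + a_3 + a_2 = 3  ->  a_5 = 3/20
Truncated series: y(x) = -1 + 2 x + 2 x^2 + (1/6) x^3 + (5/24) x^4 + (3/20) x^5 + O(x^6).

a_0 = -1; a_1 = 2; a_2 = 2; a_3 = 1/6; a_4 = 5/24; a_5 = 3/20


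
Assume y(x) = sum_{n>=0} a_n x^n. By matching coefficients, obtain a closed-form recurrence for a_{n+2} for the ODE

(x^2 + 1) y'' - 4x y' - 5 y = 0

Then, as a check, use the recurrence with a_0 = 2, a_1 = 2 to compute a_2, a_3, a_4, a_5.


Substitute y = sum_n a_n x^n.
(1 + 1 x^2) y'' contributes (n+2)(n+1) a_{n+2} + n(n-1) a_n at x^n.
-4 x y'(x) contributes -4 n a_n at x^n.
-5 y(x) contributes -5 a_n at x^n.
Matching x^n: (n+2)(n+1) a_{n+2} + (n(n-1) - 4 n - 5) a_n = 0.
Thus a_{n+2} = (-n(n-1) + 4 n + 5) / ((n+1)(n+2)) * a_n.

Check with a_0 = 2, a_1 = 2 (apply the recurrence for n = 0, 1, 2, 3): a_0 = 2, a_1 = 2, a_2 = 5, a_3 = 3, a_4 = 55/12, a_5 = 33/20.

a_(n+2) = (-n(n-1) + 4 n + 5) / ((n+1)(n+2)) * a_n; check: a_0 = 2, a_1 = 2, a_2 = 5, a_3 = 3, a_4 = 55/12, a_5 = 33/20


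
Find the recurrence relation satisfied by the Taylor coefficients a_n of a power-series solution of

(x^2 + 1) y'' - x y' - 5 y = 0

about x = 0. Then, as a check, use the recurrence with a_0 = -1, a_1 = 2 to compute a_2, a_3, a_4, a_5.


Substitute y = sum_n a_n x^n.
(1 + 1 x^2) y'' contributes (n+2)(n+1) a_{n+2} + n(n-1) a_n at x^n.
-x y'(x) contributes -n a_n at x^n.
-5 y(x) contributes -5 a_n at x^n.
Matching x^n: (n+2)(n+1) a_{n+2} + (n(n-1) - n - 5) a_n = 0.
Thus a_{n+2} = (-n(n-1) + n + 5) / ((n+1)(n+2)) * a_n.

Check with a_0 = -1, a_1 = 2 (apply the recurrence for n = 0, 1, 2, 3): a_0 = -1, a_1 = 2, a_2 = -5/2, a_3 = 2, a_4 = -25/24, a_5 = 1/5.

a_(n+2) = (-n(n-1) + n + 5) / ((n+1)(n+2)) * a_n; check: a_0 = -1, a_1 = 2, a_2 = -5/2, a_3 = 2, a_4 = -25/24, a_5 = 1/5


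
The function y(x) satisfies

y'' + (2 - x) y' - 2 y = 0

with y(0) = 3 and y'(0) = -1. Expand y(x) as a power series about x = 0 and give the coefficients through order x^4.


Ansatz: y(x) = sum_{n>=0} a_n x^n, so y'(x) = sum_{n>=1} n a_n x^(n-1) and y''(x) = sum_{n>=2} n(n-1) a_n x^(n-2).
Substitute into P(x) y'' + Q(x) y' + R(x) y = 0 with P(x) = 1, Q(x) = 2 - x, R(x) = -2, and match powers of x.
Initial conditions: a_0 = 3, a_1 = -1.
Setting the coefficient of each power of x to zero and solving order by order (substituting the coefficients already found):
  x^0: 2 a_2 + 2 a_1 - 2 a_0 = 0  ->  2 a_2 = -2 a_1 + 2 a_0 = 8  ->  a_2 = 4
  x^1: 6 a_3 + 4 a_2 - 3 a_1 = 0  ->  6 a_3 = -4 a_2 + 3 a_1 = -19  ->  a_3 = -19/6
  x^2: 12 a_4 + 6 a_3 - 4 a_2 = 0  ->  12 a_4 = -6 a_3 + 4 a_2 = 35  ->  a_4 = 35/12
Truncated series: y(x) = 3 - x + 4 x^2 - (19/6) x^3 + (35/12) x^4 + O(x^5).

a_0 = 3; a_1 = -1; a_2 = 4; a_3 = -19/6; a_4 = 35/12


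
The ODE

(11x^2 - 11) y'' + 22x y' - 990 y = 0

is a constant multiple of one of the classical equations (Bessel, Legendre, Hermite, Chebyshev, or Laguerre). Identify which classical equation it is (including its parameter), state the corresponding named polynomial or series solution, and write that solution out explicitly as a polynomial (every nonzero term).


All three coefficients share the factor -11; dividing through by -11 gives  (1 - x^2) y'' - 2x y' + 90 y = 0.
This matches the Legendre equation (1 - x^2) y'' - 2x y' + n(n+1) y = 0 (note the -2x y' term) with n(n+1) = 90, so n = 9; the polynomial solution is P_9(x).
With y = sum_k a_k x^k, matching x^k gives (k+2)(k+1) a_{k+2} = [k(k+1) - n(n+1)] a_k = (k - 9)(k + 10) a_k. The right side vanishes at k = 9, so the series with the parity of 9 terminates at degree 9.
Standard normalization (P_n(1) = 1): leading coefficient (2n)!/(2^n (n!)^2) = 6402373705728000/(512*131681894400) = 12155/128, so a_9 = 12155/128. Work downward with a_k = (k+1)(k+2) a_{k+2} / ((k - 9)(k + 10)):
  a_7 = (8)(9)(12155/128) / ((7 - 9)(7 + 10)) = (109395/16)/(-34) = -6435/32
  a_5 = (6)(7)(-6435/32) / ((5 - 9)(5 + 10)) = (-135135/16)/(-60) = 9009/64
  a_3 = (4)(5)(9009/64) / ((3 - 9)(3 + 10)) = (45045/16)/(-78) = -1155/32
  a_1 = (2)(3)(-1155/32) / ((1 - 9)(1 + 10)) = (-3465/16)/(-88) = 315/128
Hence P_9(x) = 12155 x^9/128 - 6435 x^7/32 + 9009 x^5/64 - 1155 x^3/32 + 315 x/128.

P_9(x); series = 12155 x^9/128 - 6435 x^7/32 + 9009 x^5/64 - 1155 x^3/32 + 315 x/128


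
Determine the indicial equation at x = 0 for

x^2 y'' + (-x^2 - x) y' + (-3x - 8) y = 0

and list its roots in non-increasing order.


Divide by x^2 to reach normal form y'' + P_1(x) y' + P_2(x) y = 0 with P_1(x) = -1 - 1/x and P_2(x) = -3/x - 8/x^2.
x = 0 is a singular point because the y'-coefficient -1 - 1/x has a pole at x = 0 and the y-coefficient -3/x - 8/x^2 has a pole at x = 0.
It is a regular singular point because x P_1(x) = p(x) = -x - 1 and x^2 P_2(x) = q(x) = -3x - 8 are polynomials, hence analytic at x = 0.
p(0) = -1,  q(0) = -8.
Indicial equation: r(r-1) + p(0) r + q(0) = 0, i.e. r^2 + (p(0) - 1) r + q(0) = 0, i.e. r^2 - 2 r - 8 = 0.
Discriminant: (-2)^2 - 4(-8) = 36, so r = (2 ± 6)/2.
Solving: r_1 = 4, r_2 = -2.

indicial: r^2 - 2 r - 8 = 0; roots r_1 = 4, r_2 = -2


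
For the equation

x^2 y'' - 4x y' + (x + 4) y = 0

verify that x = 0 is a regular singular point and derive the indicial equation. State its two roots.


Divide by x^2 to reach normal form y'' + P_1(x) y' + P_2(x) y = 0 with P_1(x) = -4/x and P_2(x) = 1/x + 4/x^2.
x = 0 is a singular point because the y'-coefficient -4/x has a pole at x = 0 and the y-coefficient 1/x + 4/x^2 has a pole at x = 0.
It is a regular singular point because x P_1(x) = p(x) = -4 and x^2 P_2(x) = q(x) = x + 4 are polynomials, hence analytic at x = 0.
p(0) = -4,  q(0) = 4.
Indicial equation: r(r-1) + p(0) r + q(0) = 0, i.e. r^2 + (p(0) - 1) r + q(0) = 0, i.e. r^2 - 5 r + 4 = 0.
Discriminant: (-5)^2 - 4(4) = 9, so r = (5 ± 3)/2.
Solving: r_1 = 4, r_2 = 1.

indicial: r^2 - 5 r + 4 = 0; roots r_1 = 4, r_2 = 1


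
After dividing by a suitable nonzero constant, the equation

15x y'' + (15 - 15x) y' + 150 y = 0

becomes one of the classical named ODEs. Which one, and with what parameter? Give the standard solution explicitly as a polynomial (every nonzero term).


All three coefficients share the factor 15; dividing through by 15 gives  x y'' + (1 - x) y' + 10 y = 0.
This matches the Laguerre equation x y'' + (1 - x) y' + n y = 0 with n = 10; the polynomial solution is L_10(x).
With y = sum_k a_k x^k, matching x^k gives (k+1)k a_{k+1} + (k+1) a_{k+1} - k a_k + n a_k = 0, i.e. (k+1)^2 a_{k+1} = (k - n) a_k = (k - 10) a_k. The right side vanishes at k = 10, so the series terminates at degree 10.
Standard normalization L_n(0) = 1 gives a_0 = 1. Work upward with a_{k+1} = (k - 10) a_k / (k+1)^2:
  a_1 = (0 - 10)(1) / 1^2 = -10/1 = -10
  a_2 = (1 - 10)(-10) / 2^2 = 90/4 = 45/2
  a_3 = (2 - 10)(45/2) / 3^2 = -180/9 = -20
  a_4 = (3 - 10)(-20) / 4^2 = 140/16 = 35/4
  a_5 = (4 - 10)(35/4) / 5^2 = (-105/2)/25 = -21/10
  a_6 = (5 - 10)(-21/10) / 6^2 = (21/2)/36 = 7/24
  a_7 = (6 - 10)(7/24) / 7^2 = (-7/6)/49 = -1/42
  a_8 = (7 - 10)(-1/42) / 8^2 = (1/14)/64 = 1/896
  a_9 = (8 - 10)(1/896) / 9^2 = (-1/448)/81 = -1/36288
  a_10 = (9 - 10)(-1/36288) / 10^2 = (1/36288)/100 = 1/3628800
Hence L_10(x) = x^10/3628800 - x^9/36288 + x^8/896 - x^7/42 + 7 x^6/24 - 21 x^5/10 + 35 x^4/4 - 20 x^3 + 45 x^2/2 - 10 x + 1.

L_10(x); series = x^10/3628800 - x^9/36288 + x^8/896 - x^7/42 + 7 x^6/24 - 21 x^5/10 + 35 x^4/4 - 20 x^3 + 45 x^2/2 - 10 x + 1


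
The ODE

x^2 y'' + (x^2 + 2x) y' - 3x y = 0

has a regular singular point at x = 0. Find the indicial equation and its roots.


Divide by x^2 to reach normal form y'' + P_1(x) y' + P_2(x) y = 0 with P_1(x) = 1 + 2/x and P_2(x) = -3/x.
x = 0 is a singular point because the y'-coefficient 1 + 2/x has a pole at x = 0 and the y-coefficient -3/x has a pole at x = 0.
It is a regular singular point because x P_1(x) = p(x) = x + 2 and x^2 P_2(x) = q(x) = -3x are polynomials, hence analytic at x = 0.
p(0) = 2,  q(0) = 0.
Indicial equation: r(r-1) + p(0) r + q(0) = 0, i.e. r^2 + (p(0) - 1) r + q(0) = 0, i.e. r^2 + 1 r = 0.
Discriminant: (1)^2 - 4(0) = 1, so r = (-1 ± 1)/2.
Solving: r_1 = 0, r_2 = -1.

indicial: r^2 + 1 r = 0; roots r_1 = 0, r_2 = -1


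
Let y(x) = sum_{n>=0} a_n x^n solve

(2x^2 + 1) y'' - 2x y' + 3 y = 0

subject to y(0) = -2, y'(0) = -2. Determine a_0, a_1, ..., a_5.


Ansatz: y(x) = sum_{n>=0} a_n x^n, so y'(x) = sum_{n>=1} n a_n x^(n-1) and y''(x) = sum_{n>=2} n(n-1) a_n x^(n-2).
Substitute into P(x) y'' + Q(x) y' + R(x) y = 0 with P(x) = 2x^2 + 1, Q(x) = -2x, R(x) = 3, and match powers of x.
Initial conditions: a_0 = -2, a_1 = -2.
Setting the coefficient of each power of x to zero and solving order by order (substituting the coefficients already found):
  x^0: 2 a_2 + 3 a_0 = 0  ->  2 a_2 = -3 a_0 = 6  ->  a_2 = 3
  x^1: 6 a_3 + a_1 = 0  ->  6 a_3 = -a_1 = 2  ->  a_3 = 1/3
  x^2: 12 a_4 + 3 a_2 = 0  ->  12 a_4 = -3 a_2 = -9  ->  a_4 = -3/4
  x^3: 20 a_5 + 9 a_3 = 0  ->  20 a_5 = -9 a_3 = -3  ->  a_5 = -3/20
Truncated series: y(x) = -2 - 2 x + 3 x^2 + (1/3) x^3 - (3/4) x^4 - (3/20) x^5 + O(x^6).

a_0 = -2; a_1 = -2; a_2 = 3; a_3 = 1/3; a_4 = -3/4; a_5 = -3/20


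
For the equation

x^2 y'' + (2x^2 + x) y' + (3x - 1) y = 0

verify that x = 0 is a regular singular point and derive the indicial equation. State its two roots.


Divide by x^2 to reach normal form y'' + P_1(x) y' + P_2(x) y = 0 with P_1(x) = 2 + 1/x and P_2(x) = 3/x - 1/x^2.
x = 0 is a singular point because the y'-coefficient 2 + 1/x has a pole at x = 0 and the y-coefficient 3/x - 1/x^2 has a pole at x = 0.
It is a regular singular point because x P_1(x) = p(x) = 2x + 1 and x^2 P_2(x) = q(x) = 3x - 1 are polynomials, hence analytic at x = 0.
p(0) = 1,  q(0) = -1.
Indicial equation: r(r-1) + p(0) r + q(0) = 0, i.e. r^2 + (p(0) - 1) r + q(0) = 0, i.e. r^2 - 1 = 0.
Discriminant: (0)^2 - 4(-1) = 4, so r = (0 ± 2)/2.
Solving: r_1 = 1, r_2 = -1.

indicial: r^2 - 1 = 0; roots r_1 = 1, r_2 = -1


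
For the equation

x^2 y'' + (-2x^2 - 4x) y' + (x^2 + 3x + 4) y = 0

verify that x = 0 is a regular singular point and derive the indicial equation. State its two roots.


Divide by x^2 to reach normal form y'' + P_1(x) y' + P_2(x) y = 0 with P_1(x) = -2 - 4/x and P_2(x) = 1 + 3/x + 4/x^2.
x = 0 is a singular point because the y'-coefficient -2 - 4/x has a pole at x = 0 and the y-coefficient 1 + 3/x + 4/x^2 has a pole at x = 0.
It is a regular singular point because x P_1(x) = p(x) = -2x - 4 and x^2 P_2(x) = q(x) = x^2 + 3x + 4 are polynomials, hence analytic at x = 0.
p(0) = -4,  q(0) = 4.
Indicial equation: r(r-1) + p(0) r + q(0) = 0, i.e. r^2 + (p(0) - 1) r + q(0) = 0, i.e. r^2 - 5 r + 4 = 0.
Discriminant: (-5)^2 - 4(4) = 9, so r = (5 ± 3)/2.
Solving: r_1 = 4, r_2 = 1.

indicial: r^2 - 5 r + 4 = 0; roots r_1 = 4, r_2 = 1


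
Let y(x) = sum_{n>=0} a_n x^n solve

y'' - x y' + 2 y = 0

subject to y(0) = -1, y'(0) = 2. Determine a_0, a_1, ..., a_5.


Ansatz: y(x) = sum_{n>=0} a_n x^n, so y'(x) = sum_{n>=1} n a_n x^(n-1) and y''(x) = sum_{n>=2} n(n-1) a_n x^(n-2).
Substitute into P(x) y'' + Q(x) y' + R(x) y = 0 with P(x) = 1, Q(x) = -x, R(x) = 2, and match powers of x.
Initial conditions: a_0 = -1, a_1 = 2.
Setting the coefficient of each power of x to zero and solving order by order (substituting the coefficients already found):
  x^0: 2 a_2 + 2 a_0 = 0  ->  2 a_2 = -2 a_0 = 2  ->  a_2 = 1
  x^1: 6 a_3 + a_1 = 0  ->  6 a_3 = -a_1 = -2  ->  a_3 = -1/3
  x^2: 12 a_4 = 0  ->  a_4 = 0
  x^3: 20 a_5 - a_3 = 0  ->  20 a_5 = a_3 = -1/3  ->  a_5 = -1/60
Truncated series: y(x) = -1 + 2 x + x^2 - (1/3) x^3 - (1/60) x^5 + O(x^6).

a_0 = -1; a_1 = 2; a_2 = 1; a_3 = -1/3; a_4 = 0; a_5 = -1/60


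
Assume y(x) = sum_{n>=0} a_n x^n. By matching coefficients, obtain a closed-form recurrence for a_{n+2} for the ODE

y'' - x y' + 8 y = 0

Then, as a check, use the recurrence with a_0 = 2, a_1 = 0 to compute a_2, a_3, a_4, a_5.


Substitute y = sum_n a_n x^n.
y''(x) has coefficient (n+2)(n+1) a_{n+2} at x^n;
-x y'(x) has coefficient -n a_n at x^n (shift);
8 y(x) has coefficient 8 a_n at x^n.
Matching x^n: (n+2)(n+1) a_{n+2} + (-n + 8) a_n = 0.
Thus a_{n+2} = (n - 8) / ((n+1)(n+2)) * a_n.

Check with a_0 = 2, a_1 = 0 (apply the recurrence for n = 0, 1, 2, 3): a_0 = 2, a_1 = 0, a_2 = -8, a_3 = 0, a_4 = 4, a_5 = 0.

a_(n+2) = (n - 8) / ((n+1)(n+2)) * a_n; check: a_0 = 2, a_1 = 0, a_2 = -8, a_3 = 0, a_4 = 4, a_5 = 0


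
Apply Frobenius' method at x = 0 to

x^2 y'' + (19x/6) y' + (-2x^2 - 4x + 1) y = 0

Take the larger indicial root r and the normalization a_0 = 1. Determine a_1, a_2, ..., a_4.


Write in Frobenius form y'' + (p(x)/x) y' + (q(x)/x^2) y = 0:
  p(x) = 19/6,  q(x) = -2x^2 - 4x + 1.
Indicial equation: r(r-1) + (19/6) r + (1) = 0 -> roots r_1 = -2/3, r_2 = -3/2.
Take r = r_1 = -2/3. Let y(x) = x^r sum_{n>=0} a_n x^n with a_0 = 1.
Substitute y = x^r sum a_n x^n and match x^{r+n}. The recurrence is
  D(n) a_n - 4 a_{n-1} - 2 a_{n-2} = 0,  where D(n) = (r+n)(r+n-1) + (19/6)(r+n) + (1).
  a_n = [4 a_{n-1} + 2 a_{n-2}] / D(n).
Since the indicial polynomial factors as (r - r_1)(r - r_2), D(n) = (r_1 + n - r_1)(r_1 + n - r_2) = n(n + 5/6).
Evaluating step by step (a_0 = 1):
  n = 1: D(1) = 1(1 + 5/6) = 11/6; numerator = 4(1) = 4; a_1 = (4)/(11/6) = 24/11
  n = 2: D(2) = 2(2 + 5/6) = 17/3; numerator = 4(24/11) + 2(1) = 118/11; a_2 = (118/11)/(17/3) = 354/187
  n = 3: D(3) = 3(3 + 5/6) = 23/2; numerator = 4(354/187) + 2(24/11) = 2232/187; a_3 = (2232/187)/(23/2) = 4464/4301
  n = 4: D(4) = 4(4 + 5/6) = 58/3; numerator = 4(4464/4301) + 2(354/187) = 34140/4301; a_4 = (34140/4301)/(58/3) = 51210/124729

r = -2/3; a_0 = 1; a_1 = 24/11; a_2 = 354/187; a_3 = 4464/4301; a_4 = 51210/124729


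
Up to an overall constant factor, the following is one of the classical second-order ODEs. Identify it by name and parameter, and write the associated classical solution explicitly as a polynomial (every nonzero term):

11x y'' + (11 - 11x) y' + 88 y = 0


All three coefficients share the factor 11; dividing through by 11 gives  x y'' + (1 - x) y' + 8 y = 0.
This matches the Laguerre equation x y'' + (1 - x) y' + n y = 0 with n = 8; the polynomial solution is L_8(x).
With y = sum_k a_k x^k, matching x^k gives (k+1)k a_{k+1} + (k+1) a_{k+1} - k a_k + n a_k = 0, i.e. (k+1)^2 a_{k+1} = (k - n) a_k = (k - 8) a_k. The right side vanishes at k = 8, so the series terminates at degree 8.
Standard normalization L_n(0) = 1 gives a_0 = 1. Work upward with a_{k+1} = (k - 8) a_k / (k+1)^2:
  a_1 = (0 - 8)(1) / 1^2 = -8/1 = -8
  a_2 = (1 - 8)(-8) / 2^2 = 56/4 = 14
  a_3 = (2 - 8)(14) / 3^2 = -84/9 = -28/3
  a_4 = (3 - 8)(-28/3) / 4^2 = (140/3)/16 = 35/12
  a_5 = (4 - 8)(35/12) / 5^2 = (-35/3)/25 = -7/15
  a_6 = (5 - 8)(-7/15) / 6^2 = (7/5)/36 = 7/180
  a_7 = (6 - 8)(7/180) / 7^2 = (-7/90)/49 = -1/630
  a_8 = (7 - 8)(-1/630) / 8^2 = (1/630)/64 = 1/40320
Hence L_8(x) = x^8/40320 - x^7/630 + 7 x^6/180 - 7 x^5/15 + 35 x^4/12 - 28 x^3/3 + 14 x^2 - 8 x + 1.

L_8(x); series = x^8/40320 - x^7/630 + 7 x^6/180 - 7 x^5/15 + 35 x^4/12 - 28 x^3/3 + 14 x^2 - 8 x + 1


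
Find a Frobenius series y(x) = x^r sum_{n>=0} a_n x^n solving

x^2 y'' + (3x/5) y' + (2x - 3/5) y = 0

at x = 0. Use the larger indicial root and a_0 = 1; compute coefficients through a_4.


Write in Frobenius form y'' + (p(x)/x) y' + (q(x)/x^2) y = 0:
  p(x) = 3/5,  q(x) = 2x - 3/5.
Indicial equation: r(r-1) + (3/5) r + (-3/5) = 0 -> roots r_1 = 1, r_2 = -3/5.
Take r = r_1 = 1. Let y(x) = x^r sum_{n>=0} a_n x^n with a_0 = 1.
Substitute y = x^r sum a_n x^n and match x^{r+n}. The recurrence is
  D(n) a_n + 2 a_{n-1} = 0,  where D(n) = (r+n)(r+n-1) + (3/5)(r+n) + (-3/5).
  a_n = -2 / D(n) * a_{n-1}.
Since the indicial polynomial factors as (r - r_1)(r - r_2), D(n) = (r_1 + n - r_1)(r_1 + n - r_2) = n(n + 8/5).
Evaluating step by step (a_0 = 1):
  n = 1: D(1) = 1(1 + 8/5) = 13/5; numerator = -2(1) = -2; a_1 = (-2)/(13/5) = -10/13
  n = 2: D(2) = 2(2 + 8/5) = 36/5; numerator = -2(-10/13) = 20/13; a_2 = (20/13)/(36/5) = 25/117
  n = 3: D(3) = 3(3 + 8/5) = 69/5; numerator = -2(25/117) = -50/117; a_3 = (-50/117)/(69/5) = -250/8073
  n = 4: D(4) = 4(4 + 8/5) = 112/5; numerator = -2(-250/8073) = 500/8073; a_4 = (500/8073)/(112/5) = 625/226044

r = 1; a_0 = 1; a_1 = -10/13; a_2 = 25/117; a_3 = -250/8073; a_4 = 625/226044


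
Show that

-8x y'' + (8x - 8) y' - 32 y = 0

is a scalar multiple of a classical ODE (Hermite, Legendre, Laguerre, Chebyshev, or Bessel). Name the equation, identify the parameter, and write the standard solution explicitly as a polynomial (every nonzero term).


All three coefficients share the factor -8; dividing through by -8 gives  x y'' + (1 - x) y' + 4 y = 0.
This matches the Laguerre equation x y'' + (1 - x) y' + n y = 0 with n = 4; the polynomial solution is L_4(x).
With y = sum_k a_k x^k, matching x^k gives (k+1)k a_{k+1} + (k+1) a_{k+1} - k a_k + n a_k = 0, i.e. (k+1)^2 a_{k+1} = (k - n) a_k = (k - 4) a_k. The right side vanishes at k = 4, so the series terminates at degree 4.
Standard normalization L_n(0) = 1 gives a_0 = 1. Work upward with a_{k+1} = (k - 4) a_k / (k+1)^2:
  a_1 = (0 - 4)(1) / 1^2 = -4/1 = -4
  a_2 = (1 - 4)(-4) / 2^2 = 12/4 = 3
  a_3 = (2 - 4)(3) / 3^2 = -6/9 = -2/3
  a_4 = (3 - 4)(-2/3) / 4^2 = (2/3)/16 = 1/24
Hence L_4(x) = x^4/24 - 2 x^3/3 + 3 x^2 - 4 x + 1.

L_4(x); series = x^4/24 - 2 x^3/3 + 3 x^2 - 4 x + 1


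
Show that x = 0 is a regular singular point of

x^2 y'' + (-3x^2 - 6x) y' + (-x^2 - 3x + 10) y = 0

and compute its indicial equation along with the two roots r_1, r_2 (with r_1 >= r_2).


Divide by x^2 to reach normal form y'' + P_1(x) y' + P_2(x) y = 0 with P_1(x) = -3 - 6/x and P_2(x) = -1 - 3/x + 10/x^2.
x = 0 is a singular point because the y'-coefficient -3 - 6/x has a pole at x = 0 and the y-coefficient -1 - 3/x + 10/x^2 has a pole at x = 0.
It is a regular singular point because x P_1(x) = p(x) = -3x - 6 and x^2 P_2(x) = q(x) = -x^2 - 3x + 10 are polynomials, hence analytic at x = 0.
p(0) = -6,  q(0) = 10.
Indicial equation: r(r-1) + p(0) r + q(0) = 0, i.e. r^2 + (p(0) - 1) r + q(0) = 0, i.e. r^2 - 7 r + 10 = 0.
Discriminant: (-7)^2 - 4(10) = 9, so r = (7 ± 3)/2.
Solving: r_1 = 5, r_2 = 2.

indicial: r^2 - 7 r + 10 = 0; roots r_1 = 5, r_2 = 2


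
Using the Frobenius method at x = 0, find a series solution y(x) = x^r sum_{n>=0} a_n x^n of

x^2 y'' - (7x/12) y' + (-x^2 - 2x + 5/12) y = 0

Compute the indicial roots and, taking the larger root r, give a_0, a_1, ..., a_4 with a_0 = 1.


Write in Frobenius form y'' + (p(x)/x) y' + (q(x)/x^2) y = 0:
  p(x) = -7/12,  q(x) = -x^2 - 2x + 5/12.
Indicial equation: r(r-1) + (-7/12) r + (5/12) = 0 -> roots r_1 = 5/4, r_2 = 1/3.
Take r = r_1 = 5/4. Let y(x) = x^r sum_{n>=0} a_n x^n with a_0 = 1.
Substitute y = x^r sum a_n x^n and match x^{r+n}. The recurrence is
  D(n) a_n - 2 a_{n-1} - 1 a_{n-2} = 0,  where D(n) = (r+n)(r+n-1) + (-7/12)(r+n) + (5/12).
  a_n = [2 a_{n-1} + 1 a_{n-2}] / D(n).
Since the indicial polynomial factors as (r - r_1)(r - r_2), D(n) = (r_1 + n - r_1)(r_1 + n - r_2) = n(n + 11/12).
Evaluating step by step (a_0 = 1):
  n = 1: D(1) = 1(1 + 11/12) = 23/12; numerator = 2(1) = 2; a_1 = (2)/(23/12) = 24/23
  n = 2: D(2) = 2(2 + 11/12) = 35/6; numerator = 2(24/23) + 1(1) = 71/23; a_2 = (71/23)/(35/6) = 426/805
  n = 3: D(3) = 3(3 + 11/12) = 47/4; numerator = 2(426/805) + 1(24/23) = 1692/805; a_3 = (1692/805)/(47/4) = 144/805
  n = 4: D(4) = 4(4 + 11/12) = 59/3; numerator = 2(144/805) + 1(426/805) = 102/115; a_4 = (102/115)/(59/3) = 306/6785

r = 5/4; a_0 = 1; a_1 = 24/23; a_2 = 426/805; a_3 = 144/805; a_4 = 306/6785


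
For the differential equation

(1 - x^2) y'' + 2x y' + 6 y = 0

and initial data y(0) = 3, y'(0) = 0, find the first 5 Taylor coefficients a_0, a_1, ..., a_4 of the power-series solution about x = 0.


Ansatz: y(x) = sum_{n>=0} a_n x^n, so y'(x) = sum_{n>=1} n a_n x^(n-1) and y''(x) = sum_{n>=2} n(n-1) a_n x^(n-2).
Substitute into P(x) y'' + Q(x) y' + R(x) y = 0 with P(x) = 1 - x^2, Q(x) = 2x, R(x) = 6, and match powers of x.
Initial conditions: a_0 = 3, a_1 = 0.
Setting the coefficient of each power of x to zero and solving order by order (substituting the coefficients already found):
  x^0: 2 a_2 + 6 a_0 = 0  ->  2 a_2 = -6 a_0 = -18  ->  a_2 = -9
  x^1: 6 a_3 + 8 a_1 = 0  ->  6 a_3 = -8 a_1 = 0  ->  a_3 = 0
  x^2: 12 a_4 + 8 a_2 = 0  ->  12 a_4 = -8 a_2 = 72  ->  a_4 = 6
Truncated series: y(x) = 3 - 9 x^2 + 6 x^4 + O(x^5).

a_0 = 3; a_1 = 0; a_2 = -9; a_3 = 0; a_4 = 6


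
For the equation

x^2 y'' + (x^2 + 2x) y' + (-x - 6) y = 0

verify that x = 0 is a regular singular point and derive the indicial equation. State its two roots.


Divide by x^2 to reach normal form y'' + P_1(x) y' + P_2(x) y = 0 with P_1(x) = 1 + 2/x and P_2(x) = -1/x - 6/x^2.
x = 0 is a singular point because the y'-coefficient 1 + 2/x has a pole at x = 0 and the y-coefficient -1/x - 6/x^2 has a pole at x = 0.
It is a regular singular point because x P_1(x) = p(x) = x + 2 and x^2 P_2(x) = q(x) = -x - 6 are polynomials, hence analytic at x = 0.
p(0) = 2,  q(0) = -6.
Indicial equation: r(r-1) + p(0) r + q(0) = 0, i.e. r^2 + (p(0) - 1) r + q(0) = 0, i.e. r^2 + 1 r - 6 = 0.
Discriminant: (1)^2 - 4(-6) = 25, so r = (-1 ± 5)/2.
Solving: r_1 = 2, r_2 = -3.

indicial: r^2 + 1 r - 6 = 0; roots r_1 = 2, r_2 = -3


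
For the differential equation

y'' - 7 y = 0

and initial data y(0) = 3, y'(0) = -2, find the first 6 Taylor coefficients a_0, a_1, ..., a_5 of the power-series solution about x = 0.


Ansatz: y(x) = sum_{n>=0} a_n x^n, so y'(x) = sum_{n>=1} n a_n x^(n-1) and y''(x) = sum_{n>=2} n(n-1) a_n x^(n-2).
Substitute into P(x) y'' + Q(x) y' + R(x) y = 0 with P(x) = 1, Q(x) = 0, R(x) = -7, and match powers of x.
Initial conditions: a_0 = 3, a_1 = -2.
Setting the coefficient of each power of x to zero and solving order by order (substituting the coefficients already found):
  x^0: 2 a_2 - 7 a_0 = 0  ->  2 a_2 = 7 a_0 = 21  ->  a_2 = 21/2
  x^1: 6 a_3 - 7 a_1 = 0  ->  6 a_3 = 7 a_1 = -14  ->  a_3 = -7/3
  x^2: 12 a_4 - 7 a_2 = 0  ->  12 a_4 = 7 a_2 = 147/2  ->  a_4 = 49/8
  x^3: 20 a_5 - 7 a_3 = 0  ->  20 a_5 = 7 a_3 = -49/3  ->  a_5 = -49/60
Truncated series: y(x) = 3 - 2 x + (21/2) x^2 - (7/3) x^3 + (49/8) x^4 - (49/60) x^5 + O(x^6).

a_0 = 3; a_1 = -2; a_2 = 21/2; a_3 = -7/3; a_4 = 49/8; a_5 = -49/60


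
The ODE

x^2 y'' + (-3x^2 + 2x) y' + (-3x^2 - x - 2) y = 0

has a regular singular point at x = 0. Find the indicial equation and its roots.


Divide by x^2 to reach normal form y'' + P_1(x) y' + P_2(x) y = 0 with P_1(x) = -3 + 2/x and P_2(x) = -3 - 1/x - 2/x^2.
x = 0 is a singular point because the y'-coefficient -3 + 2/x has a pole at x = 0 and the y-coefficient -3 - 1/x - 2/x^2 has a pole at x = 0.
It is a regular singular point because x P_1(x) = p(x) = 2 - 3x and x^2 P_2(x) = q(x) = -3x^2 - x - 2 are polynomials, hence analytic at x = 0.
p(0) = 2,  q(0) = -2.
Indicial equation: r(r-1) + p(0) r + q(0) = 0, i.e. r^2 + (p(0) - 1) r + q(0) = 0, i.e. r^2 + 1 r - 2 = 0.
Discriminant: (1)^2 - 4(-2) = 9, so r = (-1 ± 3)/2.
Solving: r_1 = 1, r_2 = -2.

indicial: r^2 + 1 r - 2 = 0; roots r_1 = 1, r_2 = -2


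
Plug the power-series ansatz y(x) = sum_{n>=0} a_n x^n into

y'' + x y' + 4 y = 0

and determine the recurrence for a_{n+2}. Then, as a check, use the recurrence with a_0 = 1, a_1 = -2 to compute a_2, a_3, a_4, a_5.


Substitute y = sum_n a_n x^n.
y''(x) has coefficient (n+2)(n+1) a_{n+2} at x^n;
x y'(x) has coefficient n a_n at x^n (shift);
4 y(x) has coefficient 4 a_n at x^n.
Matching x^n: (n+2)(n+1) a_{n+2} + (n + 4) a_n = 0.
Thus a_{n+2} = (-n - 4) / ((n+1)(n+2)) * a_n.

Check with a_0 = 1, a_1 = -2 (apply the recurrence for n = 0, 1, 2, 3): a_0 = 1, a_1 = -2, a_2 = -2, a_3 = 5/3, a_4 = 1, a_5 = -7/12.

a_(n+2) = (-n - 4) / ((n+1)(n+2)) * a_n; check: a_0 = 1, a_1 = -2, a_2 = -2, a_3 = 5/3, a_4 = 1, a_5 = -7/12


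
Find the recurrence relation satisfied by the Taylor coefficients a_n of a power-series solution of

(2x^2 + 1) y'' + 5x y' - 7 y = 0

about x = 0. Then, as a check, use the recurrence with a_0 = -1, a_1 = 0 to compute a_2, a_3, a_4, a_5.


Substitute y = sum_n a_n x^n.
(1 + 2 x^2) y'' contributes (n+2)(n+1) a_{n+2} + 2 n(n-1) a_n at x^n.
5 x y'(x) contributes 5 n a_n at x^n.
-7 y(x) contributes -7 a_n at x^n.
Matching x^n: (n+2)(n+1) a_{n+2} + (2 n(n-1) + 5 n - 7) a_n = 0.
Thus a_{n+2} = (-2 n(n-1) - 5 n + 7) / ((n+1)(n+2)) * a_n.

Check with a_0 = -1, a_1 = 0 (apply the recurrence for n = 0, 1, 2, 3): a_0 = -1, a_1 = 0, a_2 = -7/2, a_3 = 0, a_4 = 49/24, a_5 = 0.

a_(n+2) = (-2 n(n-1) - 5 n + 7) / ((n+1)(n+2)) * a_n; check: a_0 = -1, a_1 = 0, a_2 = -7/2, a_3 = 0, a_4 = 49/24, a_5 = 0


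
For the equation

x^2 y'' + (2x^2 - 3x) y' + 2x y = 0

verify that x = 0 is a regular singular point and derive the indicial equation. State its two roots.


Divide by x^2 to reach normal form y'' + P_1(x) y' + P_2(x) y = 0 with P_1(x) = 2 - 3/x and P_2(x) = 2/x.
x = 0 is a singular point because the y'-coefficient 2 - 3/x has a pole at x = 0 and the y-coefficient 2/x has a pole at x = 0.
It is a regular singular point because x P_1(x) = p(x) = 2x - 3 and x^2 P_2(x) = q(x) = 2x are polynomials, hence analytic at x = 0.
p(0) = -3,  q(0) = 0.
Indicial equation: r(r-1) + p(0) r + q(0) = 0, i.e. r^2 + (p(0) - 1) r + q(0) = 0, i.e. r^2 - 4 r = 0.
Discriminant: (-4)^2 - 4(0) = 16, so r = (4 ± 4)/2.
Solving: r_1 = 4, r_2 = 0.

indicial: r^2 - 4 r = 0; roots r_1 = 4, r_2 = 0


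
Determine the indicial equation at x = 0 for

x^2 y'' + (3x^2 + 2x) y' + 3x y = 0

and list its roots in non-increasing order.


Divide by x^2 to reach normal form y'' + P_1(x) y' + P_2(x) y = 0 with P_1(x) = 3 + 2/x and P_2(x) = 3/x.
x = 0 is a singular point because the y'-coefficient 3 + 2/x has a pole at x = 0 and the y-coefficient 3/x has a pole at x = 0.
It is a regular singular point because x P_1(x) = p(x) = 3x + 2 and x^2 P_2(x) = q(x) = 3x are polynomials, hence analytic at x = 0.
p(0) = 2,  q(0) = 0.
Indicial equation: r(r-1) + p(0) r + q(0) = 0, i.e. r^2 + (p(0) - 1) r + q(0) = 0, i.e. r^2 + 1 r = 0.
Discriminant: (1)^2 - 4(0) = 1, so r = (-1 ± 1)/2.
Solving: r_1 = 0, r_2 = -1.

indicial: r^2 + 1 r = 0; roots r_1 = 0, r_2 = -1


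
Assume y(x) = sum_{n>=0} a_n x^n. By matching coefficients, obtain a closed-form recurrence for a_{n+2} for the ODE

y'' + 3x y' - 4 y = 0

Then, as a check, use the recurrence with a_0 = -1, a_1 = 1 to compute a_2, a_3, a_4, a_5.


Substitute y = sum_n a_n x^n.
y''(x) has coefficient (n+2)(n+1) a_{n+2} at x^n;
3 x y'(x) has coefficient 3 n a_n at x^n (shift);
-4 y(x) has coefficient -4 a_n at x^n.
Matching x^n: (n+2)(n+1) a_{n+2} + (3n - 4) a_n = 0.
Thus a_{n+2} = (-3n + 4) / ((n+1)(n+2)) * a_n.

Check with a_0 = -1, a_1 = 1 (apply the recurrence for n = 0, 1, 2, 3): a_0 = -1, a_1 = 1, a_2 = -2, a_3 = 1/6, a_4 = 1/3, a_5 = -1/24.

a_(n+2) = (-3n + 4) / ((n+1)(n+2)) * a_n; check: a_0 = -1, a_1 = 1, a_2 = -2, a_3 = 1/6, a_4 = 1/3, a_5 = -1/24


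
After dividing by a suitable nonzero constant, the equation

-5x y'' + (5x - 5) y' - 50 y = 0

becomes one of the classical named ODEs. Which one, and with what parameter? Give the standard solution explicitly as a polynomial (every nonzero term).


All three coefficients share the factor -5; dividing through by -5 gives  x y'' + (1 - x) y' + 10 y = 0.
This matches the Laguerre equation x y'' + (1 - x) y' + n y = 0 with n = 10; the polynomial solution is L_10(x).
With y = sum_k a_k x^k, matching x^k gives (k+1)k a_{k+1} + (k+1) a_{k+1} - k a_k + n a_k = 0, i.e. (k+1)^2 a_{k+1} = (k - n) a_k = (k - 10) a_k. The right side vanishes at k = 10, so the series terminates at degree 10.
Standard normalization L_n(0) = 1 gives a_0 = 1. Work upward with a_{k+1} = (k - 10) a_k / (k+1)^2:
  a_1 = (0 - 10)(1) / 1^2 = -10/1 = -10
  a_2 = (1 - 10)(-10) / 2^2 = 90/4 = 45/2
  a_3 = (2 - 10)(45/2) / 3^2 = -180/9 = -20
  a_4 = (3 - 10)(-20) / 4^2 = 140/16 = 35/4
  a_5 = (4 - 10)(35/4) / 5^2 = (-105/2)/25 = -21/10
  a_6 = (5 - 10)(-21/10) / 6^2 = (21/2)/36 = 7/24
  a_7 = (6 - 10)(7/24) / 7^2 = (-7/6)/49 = -1/42
  a_8 = (7 - 10)(-1/42) / 8^2 = (1/14)/64 = 1/896
  a_9 = (8 - 10)(1/896) / 9^2 = (-1/448)/81 = -1/36288
  a_10 = (9 - 10)(-1/36288) / 10^2 = (1/36288)/100 = 1/3628800
Hence L_10(x) = x^10/3628800 - x^9/36288 + x^8/896 - x^7/42 + 7 x^6/24 - 21 x^5/10 + 35 x^4/4 - 20 x^3 + 45 x^2/2 - 10 x + 1.

L_10(x); series = x^10/3628800 - x^9/36288 + x^8/896 - x^7/42 + 7 x^6/24 - 21 x^5/10 + 35 x^4/4 - 20 x^3 + 45 x^2/2 - 10 x + 1


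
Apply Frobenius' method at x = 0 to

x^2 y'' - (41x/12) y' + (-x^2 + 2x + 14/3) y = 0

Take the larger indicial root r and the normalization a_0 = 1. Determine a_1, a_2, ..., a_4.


Write in Frobenius form y'' + (p(x)/x) y' + (q(x)/x^2) y = 0:
  p(x) = -41/12,  q(x) = -x^2 + 2x + 14/3.
Indicial equation: r(r-1) + (-41/12) r + (14/3) = 0 -> roots r_1 = 8/3, r_2 = 7/4.
Take r = r_1 = 8/3. Let y(x) = x^r sum_{n>=0} a_n x^n with a_0 = 1.
Substitute y = x^r sum a_n x^n and match x^{r+n}. The recurrence is
  D(n) a_n + 2 a_{n-1} - 1 a_{n-2} = 0,  where D(n) = (r+n)(r+n-1) + (-41/12)(r+n) + (14/3).
  a_n = [-2 a_{n-1} + 1 a_{n-2}] / D(n).
Since the indicial polynomial factors as (r - r_1)(r - r_2), D(n) = (r_1 + n - r_1)(r_1 + n - r_2) = n(n + 11/12).
Evaluating step by step (a_0 = 1):
  n = 1: D(1) = 1(1 + 11/12) = 23/12; numerator = -2(1) = -2; a_1 = (-2)/(23/12) = -24/23
  n = 2: D(2) = 2(2 + 11/12) = 35/6; numerator = -2(-24/23) + 1(1) = 71/23; a_2 = (71/23)/(35/6) = 426/805
  n = 3: D(3) = 3(3 + 11/12) = 47/4; numerator = -2(426/805) + 1(-24/23) = -1692/805; a_3 = (-1692/805)/(47/4) = -144/805
  n = 4: D(4) = 4(4 + 11/12) = 59/3; numerator = -2(-144/805) + 1(426/805) = 102/115; a_4 = (102/115)/(59/3) = 306/6785

r = 8/3; a_0 = 1; a_1 = -24/23; a_2 = 426/805; a_3 = -144/805; a_4 = 306/6785


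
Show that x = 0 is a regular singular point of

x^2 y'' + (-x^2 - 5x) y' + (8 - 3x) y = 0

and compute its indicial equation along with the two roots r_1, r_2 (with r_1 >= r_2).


Divide by x^2 to reach normal form y'' + P_1(x) y' + P_2(x) y = 0 with P_1(x) = -1 - 5/x and P_2(x) = -3/x + 8/x^2.
x = 0 is a singular point because the y'-coefficient -1 - 5/x has a pole at x = 0 and the y-coefficient -3/x + 8/x^2 has a pole at x = 0.
It is a regular singular point because x P_1(x) = p(x) = -x - 5 and x^2 P_2(x) = q(x) = 8 - 3x are polynomials, hence analytic at x = 0.
p(0) = -5,  q(0) = 8.
Indicial equation: r(r-1) + p(0) r + q(0) = 0, i.e. r^2 + (p(0) - 1) r + q(0) = 0, i.e. r^2 - 6 r + 8 = 0.
Discriminant: (-6)^2 - 4(8) = 4, so r = (6 ± 2)/2.
Solving: r_1 = 4, r_2 = 2.

indicial: r^2 - 6 r + 8 = 0; roots r_1 = 4, r_2 = 2


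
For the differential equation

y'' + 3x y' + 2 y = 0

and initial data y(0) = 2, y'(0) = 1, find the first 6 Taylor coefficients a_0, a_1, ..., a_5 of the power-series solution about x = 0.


Ansatz: y(x) = sum_{n>=0} a_n x^n, so y'(x) = sum_{n>=1} n a_n x^(n-1) and y''(x) = sum_{n>=2} n(n-1) a_n x^(n-2).
Substitute into P(x) y'' + Q(x) y' + R(x) y = 0 with P(x) = 1, Q(x) = 3x, R(x) = 2, and match powers of x.
Initial conditions: a_0 = 2, a_1 = 1.
Setting the coefficient of each power of x to zero and solving order by order (substituting the coefficients already found):
  x^0: 2 a_2 + 2 a_0 = 0  ->  2 a_2 = -2 a_0 = -4  ->  a_2 = -2
  x^1: 6 a_3 + 5 a_1 = 0  ->  6 a_3 = -5 a_1 = -5  ->  a_3 = -5/6
  x^2: 12 a_4 + 8 a_2 = 0  ->  12 a_4 = -8 a_2 = 16  ->  a_4 = 4/3
  x^3: 20 a_5 + 11 a_3 = 0  ->  20 a_5 = -11 a_3 = 55/6  ->  a_5 = 11/24
Truncated series: y(x) = 2 + x - 2 x^2 - (5/6) x^3 + (4/3) x^4 + (11/24) x^5 + O(x^6).

a_0 = 2; a_1 = 1; a_2 = -2; a_3 = -5/6; a_4 = 4/3; a_5 = 11/24


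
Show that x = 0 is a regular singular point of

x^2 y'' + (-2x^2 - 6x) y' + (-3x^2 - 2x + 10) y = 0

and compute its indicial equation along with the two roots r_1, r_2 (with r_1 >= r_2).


Divide by x^2 to reach normal form y'' + P_1(x) y' + P_2(x) y = 0 with P_1(x) = -2 - 6/x and P_2(x) = -3 - 2/x + 10/x^2.
x = 0 is a singular point because the y'-coefficient -2 - 6/x has a pole at x = 0 and the y-coefficient -3 - 2/x + 10/x^2 has a pole at x = 0.
It is a regular singular point because x P_1(x) = p(x) = -2x - 6 and x^2 P_2(x) = q(x) = -3x^2 - 2x + 10 are polynomials, hence analytic at x = 0.
p(0) = -6,  q(0) = 10.
Indicial equation: r(r-1) + p(0) r + q(0) = 0, i.e. r^2 + (p(0) - 1) r + q(0) = 0, i.e. r^2 - 7 r + 10 = 0.
Discriminant: (-7)^2 - 4(10) = 9, so r = (7 ± 3)/2.
Solving: r_1 = 5, r_2 = 2.

indicial: r^2 - 7 r + 10 = 0; roots r_1 = 5, r_2 = 2


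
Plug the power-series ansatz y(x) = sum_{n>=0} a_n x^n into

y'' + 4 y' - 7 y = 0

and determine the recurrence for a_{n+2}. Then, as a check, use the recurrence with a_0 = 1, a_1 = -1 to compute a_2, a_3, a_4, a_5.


Substitute y = sum_n a_n x^n.
y''(x) has coefficient (n+2)(n+1) a_{n+2} at x^n;
4 y'(x) has coefficient 4 (n+1) a_{n+1} at x^n;
-7 y(x) has coefficient -7 a_n at x^n.
Matching x^n: (n+2)(n+1) a_{n+2} + 4 (n+1) a_{n+1} - 7 a_n = 0.
Thus a_{n+2} = [-4 (n+1) a_{n+1} + 7 a_n] / ((n+1)(n+2)).

Check with a_0 = 1, a_1 = -1 (apply the recurrence for n = 0, 1, 2, 3): a_0 = 1, a_1 = -1, a_2 = 11/2, a_3 = -17/2, a_4 = 281/24, a_5 = -1481/120.

a_(n+2) = [-4 (n+1) a_(n+1) + 7 a_n] / ((n+1)(n+2)); check: a_0 = 1, a_1 = -1, a_2 = 11/2, a_3 = -17/2, a_4 = 281/24, a_5 = -1481/120


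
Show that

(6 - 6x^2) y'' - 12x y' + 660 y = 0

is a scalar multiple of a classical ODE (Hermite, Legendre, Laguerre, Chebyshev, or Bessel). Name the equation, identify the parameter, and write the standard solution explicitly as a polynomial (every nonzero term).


All three coefficients share the factor 6; dividing through by 6 gives  (1 - x^2) y'' - 2x y' + 110 y = 0.
This matches the Legendre equation (1 - x^2) y'' - 2x y' + n(n+1) y = 0 (note the -2x y' term) with n(n+1) = 110, so n = 10; the polynomial solution is P_10(x).
With y = sum_k a_k x^k, matching x^k gives (k+2)(k+1) a_{k+2} = [k(k+1) - n(n+1)] a_k = (k - 10)(k + 11) a_k. The right side vanishes at k = 10, so the series with the parity of 10 terminates at degree 10.
Standard normalization (P_n(1) = 1): leading coefficient (2n)!/(2^n (n!)^2) = 2432902008176640000/(1024*13168189440000) = 46189/256, so a_10 = 46189/256. Work downward with a_k = (k+1)(k+2) a_{k+2} / ((k - 10)(k + 11)):
  a_8 = (9)(10)(46189/256) / ((8 - 10)(8 + 11)) = (2078505/128)/(-38) = -109395/256
  a_6 = (7)(8)(-109395/256) / ((6 - 10)(6 + 11)) = (-765765/32)/(-68) = 45045/128
  a_4 = (5)(6)(45045/128) / ((4 - 10)(4 + 11)) = (675675/64)/(-90) = -15015/128
  a_2 = (3)(4)(-15015/128) / ((2 - 10)(2 + 11)) = (-45045/32)/(-104) = 3465/256
  a_0 = (1)(2)(3465/256) / ((0 - 10)(0 + 11)) = (3465/128)/(-110) = -63/256
Hence P_10(x) = 46189 x^10/256 - 109395 x^8/256 + 45045 x^6/128 - 15015 x^4/128 + 3465 x^2/256 - 63/256.

P_10(x); series = 46189 x^10/256 - 109395 x^8/256 + 45045 x^6/128 - 15015 x^4/128 + 3465 x^2/256 - 63/256


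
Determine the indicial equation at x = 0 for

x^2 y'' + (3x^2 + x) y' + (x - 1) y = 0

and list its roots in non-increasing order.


Divide by x^2 to reach normal form y'' + P_1(x) y' + P_2(x) y = 0 with P_1(x) = 3 + 1/x and P_2(x) = 1/x - 1/x^2.
x = 0 is a singular point because the y'-coefficient 3 + 1/x has a pole at x = 0 and the y-coefficient 1/x - 1/x^2 has a pole at x = 0.
It is a regular singular point because x P_1(x) = p(x) = 3x + 1 and x^2 P_2(x) = q(x) = x - 1 are polynomials, hence analytic at x = 0.
p(0) = 1,  q(0) = -1.
Indicial equation: r(r-1) + p(0) r + q(0) = 0, i.e. r^2 + (p(0) - 1) r + q(0) = 0, i.e. r^2 - 1 = 0.
Discriminant: (0)^2 - 4(-1) = 4, so r = (0 ± 2)/2.
Solving: r_1 = 1, r_2 = -1.

indicial: r^2 - 1 = 0; roots r_1 = 1, r_2 = -1
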